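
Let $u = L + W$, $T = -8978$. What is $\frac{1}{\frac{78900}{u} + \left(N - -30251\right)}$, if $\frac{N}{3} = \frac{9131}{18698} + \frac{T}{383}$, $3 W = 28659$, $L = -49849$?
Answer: $\frac{6011939893}{181441447673667} \approx 3.3134 \cdot 10^{-5}$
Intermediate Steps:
$W = 9553$ ($W = \frac{1}{3} \cdot 28659 = 9553$)
$u = -40296$ ($u = -49849 + 9553 = -40296$)
$N = - \frac{493120413}{7161334}$ ($N = 3 \left(\frac{9131}{18698} - \frac{8978}{383}\right) = 3 \left(- \frac{164373471}{7161334}\right) = - \frac{493120413}{7161334} \approx -68.859$)
$\frac{1}{\frac{78900}{u} + \left(N - -30251\right)} = \frac{1}{\frac{78900}{-40296} - - \frac{216144394421}{7161334}} = \frac{1}{78900 \left(- \frac{1}{40296}\right) + \left(- \frac{493120413}{7161334} + 30251\right)} = \frac{1}{- \frac{6575}{3358} + \frac{216144394421}{7161334}} = \frac{1}{\frac{181441447673667}{6011939893}} = \frac{6011939893}{181441447673667}$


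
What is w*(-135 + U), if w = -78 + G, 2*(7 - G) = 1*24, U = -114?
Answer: 20667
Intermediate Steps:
G = -5 (G = 7 - 24/2 = 7 - 1/2*24 = 7 - 12 = -5)
w = -83 (w = -78 - 5 = -83)
w*(-135 + U) = -83*(-135 - 114) = -83*(-249) = 20667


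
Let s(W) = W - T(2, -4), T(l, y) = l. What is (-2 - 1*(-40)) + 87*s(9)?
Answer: 647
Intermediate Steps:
s(W) = -2 + W (s(W) = W - 1*2 = W - 2 = -2 + W)
(-2 - 1*(-40)) + 87*s(9) = (-2 - 1*(-40)) + 87*(-2 + 9) = (-2 + 40) + 87*7 = 38 + 609 = 647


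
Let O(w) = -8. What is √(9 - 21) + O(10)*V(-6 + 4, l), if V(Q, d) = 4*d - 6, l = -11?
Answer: 400 + 2*I*√3 ≈ 400.0 + 3.4641*I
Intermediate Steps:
V(Q, d) = -6 + 4*d
√(9 - 21) + O(10)*V(-6 + 4, l) = √(9 - 21) - 8*(-6 + 4*(-11)) = √(-12) - 8*(-6 - 44) = 2*I*√3 - 8*(-50) = 2*I*√3 + 400 = 400 + 2*I*√3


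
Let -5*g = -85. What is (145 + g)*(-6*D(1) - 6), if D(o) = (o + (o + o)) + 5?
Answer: -8748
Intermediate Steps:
g = 17 (g = -⅕*(-85) = 17)
D(o) = 5 + 3*o (D(o) = (o + 2*o) + 5 = 3*o + 5 = 5 + 3*o)
(145 + g)*(-6*D(1) - 6) = (145 + 17)*(-6*(5 + 3*1) - 6) = 162*(-6*(5 + 3) - 6) = 162*(-6*8 - 6) = 162*(-48 - 6) = 162*(-54) = -8748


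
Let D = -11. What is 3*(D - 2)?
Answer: -39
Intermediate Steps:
3*(D - 2) = 3*(-11 - 2) = 3*(-13) = -39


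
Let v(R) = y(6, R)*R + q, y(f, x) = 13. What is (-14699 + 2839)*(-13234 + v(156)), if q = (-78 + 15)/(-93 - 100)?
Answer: 25649562700/193 ≈ 1.3290e+8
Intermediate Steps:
q = 63/193 (q = -63/(-193) = -63*(-1/193) = 63/193 ≈ 0.32643)
v(R) = 63/193 + 13*R (v(R) = 13*R + 63/193 = 63/193 + 13*R)
(-14699 + 2839)*(-13234 + v(156)) = (-14699 + 2839)*(-13234 + (63/193 + 13*156)) = -11860*(-13234 + (63/193 + 2028)) = -11860*(-13234 + 391467/193) = -11860*(-2162695/193) = 25649562700/193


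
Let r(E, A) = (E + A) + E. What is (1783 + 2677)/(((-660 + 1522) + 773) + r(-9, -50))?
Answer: 4460/1567 ≈ 2.8462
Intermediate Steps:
r(E, A) = A + 2*E (r(E, A) = (A + E) + E = A + 2*E)
(1783 + 2677)/(((-660 + 1522) + 773) + r(-9, -50)) = (1783 + 2677)/(((-660 + 1522) + 773) + (-50 + 2*(-9))) = 4460/((862 + 773) + (-50 - 18)) = 4460/(1635 - 68) = 4460/1567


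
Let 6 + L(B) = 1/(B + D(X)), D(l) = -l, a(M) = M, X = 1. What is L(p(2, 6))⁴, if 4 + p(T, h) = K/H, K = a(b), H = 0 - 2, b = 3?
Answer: 40960000/28561 ≈ 1434.1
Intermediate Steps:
H = -2
K = 3
p(T, h) = -11/2 (p(T, h) = -4 + 3/(-2) = -4 + 3*(-½) = -4 - 3/2 = -11/2)
L(B) = -6 + 1/(-1 + B) (L(B) = -6 + 1/(B - 1*1) = -6 + 1/(B - 1) = -6 + 1/(-1 + B))
L(p(2, 6))⁴ = ((7 - 6*(-11/2))/(-1 - 11/2))⁴ = ((7 + 33)/(-13/2))⁴ = (-2/13*40)⁴ = (-80/13)⁴ = 40960000/28561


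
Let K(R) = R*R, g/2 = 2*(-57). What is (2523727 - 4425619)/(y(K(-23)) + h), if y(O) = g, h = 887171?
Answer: -1901892/886943 ≈ -2.1443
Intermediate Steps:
g = -228 (g = 2*(2*(-57)) = 2*(-114) = -228)
K(R) = R²
y(O) = -228
(2523727 - 4425619)/(y(K(-23)) + h) = (2523727 - 4425619)/(-228 + 887171) = -1901892/886943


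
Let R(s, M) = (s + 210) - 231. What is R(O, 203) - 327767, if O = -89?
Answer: -327877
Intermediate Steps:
R(s, M) = -21 + s (R(s, M) = (210 + s) - 231 = -21 + s)
R(O, 203) - 327767 = (-21 - 89) - 327767 = -110 - 327767 = -327877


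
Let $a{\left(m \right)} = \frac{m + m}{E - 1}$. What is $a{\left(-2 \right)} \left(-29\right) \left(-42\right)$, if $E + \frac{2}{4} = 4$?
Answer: $- \frac{9744}{5} \approx -1948.8$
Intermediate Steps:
$E = \frac{7}{2}$ ($E = - \frac{1}{2} + 4 = \frac{7}{2} \approx 3.5$)
$a{\left(m \right)} = \frac{4 m}{5}$ ($a{\left(m \right)} = \frac{m + m}{\frac{7}{2} - 1} = \frac{2 m}{\frac{5}{2}} = 2 m \frac{2}{5} = \frac{4 m}{5}$)
$a{\left(-2 \right)} \left(-29\right) \left(-42\right) = \frac{4}{5} \left(-2\right) \left(-29\right) \left(-42\right) = \left(- \frac{8}{5}\right) \left(-29\right) \left(-42\right) = \frac{232}{5} \left(-42\right) = - \frac{9744}{5}$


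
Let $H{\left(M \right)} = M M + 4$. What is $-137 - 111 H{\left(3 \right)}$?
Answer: $-1580$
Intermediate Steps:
$H{\left(M \right)} = 4 + M^{2}$ ($H{\left(M \right)} = M^{2} + 4 = 4 + M^{2}$)
$-137 - 111 H{\left(3 \right)} = -137 - 111 \left(4 + 3^{2}\right) = -137 - 111 \left(4 + 9\right) = -137 - 1443 = -1580$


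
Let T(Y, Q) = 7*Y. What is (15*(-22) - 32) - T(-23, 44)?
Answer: -201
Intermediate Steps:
(15*(-22) - 32) - T(-23, 44) = (15*(-22) - 32) - 7*(-23) = (-330 - 32) - 1*(-161) = -362 + 161 = -201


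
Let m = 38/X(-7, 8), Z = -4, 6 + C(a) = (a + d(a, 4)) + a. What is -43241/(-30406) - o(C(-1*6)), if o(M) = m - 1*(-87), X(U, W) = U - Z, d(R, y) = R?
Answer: -6650815/91218 ≈ -72.911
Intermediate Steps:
C(a) = -6 + 3*a (C(a) = -6 + ((a + a) + a) = -6 + (2*a + a) = -6 + 3*a)
X(U, W) = 4 + U (X(U, W) = U - 1*(-4) = U + 4 = 4 + U)
m = -38/3 (m = 38/(4 - 7) = 38/(-3) = 38*(-⅓) = -38/3 ≈ -12.667)
o(M) = 223/3 (o(M) = -38/3 - 1*(-87) = -38/3 + 87 = 223/3)
-43241/(-30406) - o(C(-1*6)) = -43241/(-30406) - 1*223/3 = -43241*(-1/30406) - 223/3 = 43241/30406 - 223/3 = -6650815/91218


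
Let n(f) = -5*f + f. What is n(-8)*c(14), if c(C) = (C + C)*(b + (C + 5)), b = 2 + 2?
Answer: 20608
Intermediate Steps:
b = 4
n(f) = -4*f
c(C) = 2*C*(9 + C) (c(C) = (C + C)*(4 + (C + 5)) = (2*C)*(4 + (5 + C)) = (2*C)*(9 + C) = 2*C*(9 + C))
n(-8)*c(14) = (-4*(-8))*(2*14*(9 + 14)) = 32*(2*14*23) = 32*644 = 20608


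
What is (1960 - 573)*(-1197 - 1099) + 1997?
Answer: -3182555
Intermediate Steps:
(1960 - 573)*(-1197 - 1099) + 1997 = 1387*(-2296) + 1997 = -3184552 + 1997 = -3182555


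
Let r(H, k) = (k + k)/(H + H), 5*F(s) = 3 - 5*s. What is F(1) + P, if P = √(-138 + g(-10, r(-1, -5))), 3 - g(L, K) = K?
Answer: -⅖ + 2*I*√35 ≈ -0.4 + 11.832*I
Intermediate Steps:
F(s) = ⅗ - s (F(s) = (3 - 5*s)/5 = ⅗ - s)
r(H, k) = k/H (r(H, k) = (2*k)/((2*H)) = (2*k)*(1/(2*H)) = k/H)
g(L, K) = 3 - K
P = 2*I*√35 (P = √(-138 + (3 - (-5)/(-1))) = √(-138 + (3 - (-5)*(-1))) = √(-138 + (3 - 1*5)) = √(-138 + (3 - 5)) = √(-138 - 2) = √(-140) = 2*I*√35 ≈ 11.832*I)
F(1) + P = (⅗ - 1*1) + 2*I*√35 = (⅗ - 1) + 2*I*√35 = -⅖ + 2*I*√35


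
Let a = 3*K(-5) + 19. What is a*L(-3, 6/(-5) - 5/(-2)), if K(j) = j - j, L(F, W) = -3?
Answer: -57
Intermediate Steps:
K(j) = 0
a = 19 (a = 3*0 + 19 = 0 + 19 = 19)
a*L(-3, 6/(-5) - 5/(-2)) = 19*(-3) = -57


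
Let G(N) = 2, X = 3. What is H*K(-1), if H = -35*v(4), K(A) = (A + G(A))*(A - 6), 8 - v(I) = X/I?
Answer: 7105/4 ≈ 1776.3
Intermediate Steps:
v(I) = 8 - 3/I
K(A) = (-6 + A)*(2 + A) (K(A) = (A + 2)*(A - 6) = (2 + A)*(-6 + A) = (-6 + A)*(2 + A))
H = -1015/4 (H = -35*(8 - 3/4) = -35*(8 - 3*¼) = -35*(8 - ¾) = -35*29/4 = -1015/4 ≈ -253.75)
H*K(-1) = -1015*(-12 + (-1)² - 4*(-1))/4 = -1015*(-12 + 1 + 4)/4 = -1015/4*(-7) = 7105/4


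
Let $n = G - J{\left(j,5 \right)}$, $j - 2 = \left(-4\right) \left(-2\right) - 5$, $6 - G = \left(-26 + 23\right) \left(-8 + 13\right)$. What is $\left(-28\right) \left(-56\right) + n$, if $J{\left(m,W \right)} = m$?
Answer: $1584$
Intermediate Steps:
$G = 21$ ($G = 6 - \left(-26 + 23\right) \left(-8 + 13\right) = 6 - \left(-3\right) 5 = 6 - -15 = 6 + 15 = 21$)
$j = 5$ ($j = 2 - -3 = 2 + \left(8 - 5\right) = 2 + 3 = 5$)
$n = 16$ ($n = 21 - 5 = 16$)
$\left(-28\right) \left(-56\right) + n = \left(-28\right) \left(-56\right) + 16 = 1568 + 16 = 1584$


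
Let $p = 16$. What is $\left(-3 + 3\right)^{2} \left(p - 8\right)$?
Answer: $0$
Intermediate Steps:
$\left(-3 + 3\right)^{2} \left(p - 8\right) = \left(-3 + 3\right)^{2} \left(16 - 8\right) = 0^{2} \cdot 8 = 0 \cdot 8 = 0$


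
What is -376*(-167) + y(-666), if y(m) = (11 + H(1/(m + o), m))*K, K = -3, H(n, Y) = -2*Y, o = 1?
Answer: 58763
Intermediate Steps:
y(m) = -33 + 6*m (y(m) = (11 - 2*m)*(-3) = -33 + 6*m)
-376*(-167) + y(-666) = -376*(-167) + (-33 + 6*(-666)) = 62792 + (-33 - 3996) = 62792 - 4029 = 58763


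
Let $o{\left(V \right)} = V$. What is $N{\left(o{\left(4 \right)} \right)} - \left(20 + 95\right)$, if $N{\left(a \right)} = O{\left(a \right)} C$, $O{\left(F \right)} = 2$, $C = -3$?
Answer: $-121$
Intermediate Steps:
$N{\left(a \right)} = -6$ ($N{\left(a \right)} = 2 \left(-3\right) = -6$)
$N{\left(o{\left(4 \right)} \right)} - \left(20 + 95\right) = -6 - \left(20 + 95\right) = -6 - 115 = -121$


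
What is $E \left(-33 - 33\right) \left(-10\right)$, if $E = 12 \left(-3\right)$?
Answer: $-23760$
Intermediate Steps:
$E = -36$
$E \left(-33 - 33\right) \left(-10\right) = - 36 \left(-33 - 33\right) \left(-10\right) = \left(-36\right) \left(-66\right) \left(-10\right) = 2376 \left(-10\right) = -23760$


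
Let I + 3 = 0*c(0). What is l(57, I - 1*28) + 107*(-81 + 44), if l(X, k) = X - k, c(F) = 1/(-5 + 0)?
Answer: -3871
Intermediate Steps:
c(F) = -1/5 (c(F) = 1/(-5) = -1/5)
I = -3 (I = -3 + 0*(-1/5) = -3 + 0 = -3)
l(57, I - 1*28) + 107*(-81 + 44) = (57 - (-3 - 1*28)) + 107*(-81 + 44) = (57 - (-3 - 28)) + 107*(-37) = (57 - 1*(-31)) - 3959 = (57 + 31) - 3959 = 88 - 3959 = -3871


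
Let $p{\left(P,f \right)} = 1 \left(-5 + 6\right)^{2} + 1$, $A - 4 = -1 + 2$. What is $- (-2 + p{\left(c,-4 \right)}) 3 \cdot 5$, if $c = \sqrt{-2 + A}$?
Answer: $0$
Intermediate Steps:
$A = 5$ ($A = 4 + \left(-1 + 2\right) = 4 + 1 = 5$)
$c = \sqrt{3}$ ($c = \sqrt{-2 + 5} = \sqrt{3} \approx 1.732$)
$p{\left(P,f \right)} = 2$ ($p{\left(P,f \right)} = 1 \cdot 1^{2} + 1 = 1 \cdot 1 + 1 = 1 + 1 = 2$)
$- (-2 + p{\left(c,-4 \right)}) 3 \cdot 5 = - (-2 + 2) 3 \cdot 5 = \left(-1\right) 0 \cdot 15 = 0 \cdot 15 = 0$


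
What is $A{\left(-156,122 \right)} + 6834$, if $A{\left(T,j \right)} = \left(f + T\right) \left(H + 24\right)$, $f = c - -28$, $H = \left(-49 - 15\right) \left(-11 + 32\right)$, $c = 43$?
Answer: $119034$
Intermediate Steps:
$H = -1344$ ($H = \left(-64\right) 21 = -1344$)
$f = 71$ ($f = 43 - -28 = 43 + 28 = 71$)
$A{\left(T,j \right)} = -93720 - 1320 T$ ($A{\left(T,j \right)} = \left(71 + T\right) \left(-1344 + 24\right) = \left(71 + T\right) \left(-1320\right) = -93720 - 1320 T$)
$A{\left(-156,122 \right)} + 6834 = \left(-93720 - -205920\right) + 6834 = \left(-93720 + 205920\right) + 6834 = 112200 + 6834 = 119034$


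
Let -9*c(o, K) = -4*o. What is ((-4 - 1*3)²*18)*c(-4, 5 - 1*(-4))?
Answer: -1568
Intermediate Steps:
c(o, K) = 4*o/9 (c(o, K) = -(-4)*o/9 = 4*o/9)
((-4 - 1*3)²*18)*c(-4, 5 - 1*(-4)) = ((-4 - 1*3)²*18)*((4/9)*(-4)) = ((-4 - 3)²*18)*(-16/9) = ((-7)²*18)*(-16/9) = (49*18)*(-16/9) = 882*(-16/9) = -1568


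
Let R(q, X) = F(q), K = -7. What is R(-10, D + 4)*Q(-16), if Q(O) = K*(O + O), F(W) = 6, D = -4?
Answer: 1344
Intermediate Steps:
Q(O) = -14*O (Q(O) = -7*(O + O) = -14*O)
R(q, X) = 6
R(-10, D + 4)*Q(-16) = 6*(-14*(-16)) = 6*224 = 1344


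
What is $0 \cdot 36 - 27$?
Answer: $-27$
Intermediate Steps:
$0 \cdot 36 - 27 = 0 - 27 = -27$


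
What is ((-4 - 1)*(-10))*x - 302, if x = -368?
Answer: -18702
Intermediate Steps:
((-4 - 1)*(-10))*x - 302 = ((-4 - 1)*(-10))*(-368) - 302 = -5*(-10)*(-368) - 302 = 50*(-368) - 302 = -18400 - 302 = -18702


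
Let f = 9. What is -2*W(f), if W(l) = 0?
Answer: 0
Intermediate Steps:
-2*W(f) = -2*0 = 0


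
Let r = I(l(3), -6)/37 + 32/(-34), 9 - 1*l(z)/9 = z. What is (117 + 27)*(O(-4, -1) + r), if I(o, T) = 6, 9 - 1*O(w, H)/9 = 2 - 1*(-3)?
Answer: 3190176/629 ≈ 5071.8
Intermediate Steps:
O(w, H) = 36 (O(w, H) = 81 - 9*(2 - 1*(-3)) = 81 - 9*(2 + 3) = 81 - 9*5 = 81 - 45 = 36)
l(z) = 81 - 9*z
r = -490/629 (r = 6/37 + 32/(-34) = 6*(1/37) + 32*(-1/34) = 6/37 - 16/17 = -490/629 ≈ -0.77901)
(117 + 27)*(O(-4, -1) + r) = (117 + 27)*(36 - 490/629) = 144*(22154/629) = 3190176/629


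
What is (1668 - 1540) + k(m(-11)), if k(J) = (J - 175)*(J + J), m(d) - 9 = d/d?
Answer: -3172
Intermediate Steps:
m(d) = 10 (m(d) = 9 + d/d = 9 + 1 = 10)
k(J) = 2*J*(-175 + J) (k(J) = (-175 + J)*(2*J) = 2*J*(-175 + J))
(1668 - 1540) + k(m(-11)) = (1668 - 1540) + 2*10*(-175 + 10) = 128 + 2*10*(-165) = 128 - 3300 = -3172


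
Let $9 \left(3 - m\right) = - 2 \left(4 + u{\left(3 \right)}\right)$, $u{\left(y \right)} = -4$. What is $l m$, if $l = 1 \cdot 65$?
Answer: $195$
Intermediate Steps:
$l = 65$
$m = 3$ ($m = 3 - \frac{\left(-2\right) \left(4 - 4\right)}{9} = 3 - \frac{\left(-2\right) 0}{9} = 3 - 0 = 3 + 0 = 3$)
$l m = 65 \cdot 3 = 195$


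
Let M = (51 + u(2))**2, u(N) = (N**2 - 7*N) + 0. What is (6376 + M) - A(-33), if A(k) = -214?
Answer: 8271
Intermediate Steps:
u(N) = N**2 - 7*N
M = 1681 (M = (51 + 2*(-7 + 2))**2 = (51 + 2*(-5))**2 = (51 - 10)**2 = 41**2 = 1681)
(6376 + M) - A(-33) = (6376 + 1681) - 1*(-214) = 8057 + 214 = 8271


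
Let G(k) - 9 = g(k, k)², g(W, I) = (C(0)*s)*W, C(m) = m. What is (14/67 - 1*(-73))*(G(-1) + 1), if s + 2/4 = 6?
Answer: 49050/67 ≈ 732.09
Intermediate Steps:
s = 11/2 (s = -½ + 6 = 11/2 ≈ 5.5000)
g(W, I) = 0 (g(W, I) = (0*(11/2))*W = 0*W = 0)
G(k) = 9 (G(k) = 9 + 0² = 9 + 0 = 9)
(14/67 - 1*(-73))*(G(-1) + 1) = (14/67 - 1*(-73))*(9 + 1) = (14*(1/67) + 73)*10 = (14/67 + 73)*10 = (4905/67)*10 = 49050/67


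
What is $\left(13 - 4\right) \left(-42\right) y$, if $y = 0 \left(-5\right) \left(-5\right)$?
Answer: $0$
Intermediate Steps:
$y = 0$ ($y = 0 \left(-5\right) = 0$)
$\left(13 - 4\right) \left(-42\right) y = \left(13 - 4\right) \left(-42\right) 0 = 9 \left(-42\right) 0 = \left(-378\right) 0 = 0$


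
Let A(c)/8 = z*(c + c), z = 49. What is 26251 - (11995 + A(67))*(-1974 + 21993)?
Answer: -1291659686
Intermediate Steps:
A(c) = 784*c (A(c) = 8*(49*(c + c)) = 8*(49*(2*c)) = 8*(98*c) = 784*c)
26251 - (11995 + A(67))*(-1974 + 21993) = 26251 - (11995 + 784*67)*(-1974 + 21993) = 26251 - (11995 + 52528)*20019 = 26251 - 64523*20019 = 26251 - 1*1291685937 = 26251 - 1291685937 = -1291659686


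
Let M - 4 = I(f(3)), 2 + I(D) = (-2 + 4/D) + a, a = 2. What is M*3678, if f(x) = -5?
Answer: 22068/5 ≈ 4413.6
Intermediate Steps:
I(D) = -2 + 4/D (I(D) = -2 + ((-2 + 4/D) + 2) = -2 + 4/D)
M = 6/5 (M = 4 + (-2 + 4/(-5)) = 4 + (-2 + 4*(-⅕)) = 4 + (-2 - ⅘) = 4 - 14/5 = 6/5 ≈ 1.2000)
M*3678 = (6/5)*3678 = 22068/5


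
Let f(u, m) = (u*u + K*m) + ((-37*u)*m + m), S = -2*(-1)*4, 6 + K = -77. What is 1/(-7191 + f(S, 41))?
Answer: -1/22625 ≈ -4.4199e-5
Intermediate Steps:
K = -83 (K = -6 - 77 = -83)
S = 8 (S = 2*4 = 8)
f(u, m) = u² - 82*m - 37*m*u (f(u, m) = (u*u - 83*m) + ((-37*u)*m + m) = (u² - 83*m) + (-37*m*u + m) = (u² - 83*m) + (m - 37*m*u) = u² - 82*m - 37*m*u)
1/(-7191 + f(S, 41)) = 1/(-7191 + (8² - 82*41 - 37*41*8)) = 1/(-7191 + (64 - 3362 - 12136)) = 1/(-7191 - 15434) = 1/(-22625) = -1/22625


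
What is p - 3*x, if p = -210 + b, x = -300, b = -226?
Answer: 464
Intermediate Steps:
p = -436 (p = -210 - 226 = -436)
p - 3*x = -436 - 3*(-300) = -436 + 900 = 464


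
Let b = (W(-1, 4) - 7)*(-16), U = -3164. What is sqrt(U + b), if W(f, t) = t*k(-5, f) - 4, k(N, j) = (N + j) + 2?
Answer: 2*I*sqrt(683) ≈ 52.269*I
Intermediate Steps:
k(N, j) = 2 + N + j
W(f, t) = -4 + t*(-3 + f) (W(f, t) = t*(2 - 5 + f) - 4 = t*(-3 + f) - 4 = -4 + t*(-3 + f))
b = 432 (b = ((-4 + 4*(-3 - 1)) - 7)*(-16) = ((-4 + 4*(-4)) - 7)*(-16) = ((-4 - 16) - 7)*(-16) = (-20 - 7)*(-16) = -27*(-16) = 432)
sqrt(U + b) = sqrt(-3164 + 432) = sqrt(-2732) = 2*I*sqrt(683)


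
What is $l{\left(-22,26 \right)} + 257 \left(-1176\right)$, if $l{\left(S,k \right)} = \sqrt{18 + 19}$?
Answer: $-302232 + \sqrt{37} \approx -3.0223 \cdot 10^{5}$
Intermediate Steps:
$l{\left(S,k \right)} = \sqrt{37}$
$l{\left(-22,26 \right)} + 257 \left(-1176\right) = \sqrt{37} + 257 \left(-1176\right) = \sqrt{37} - 302232 = -302232 + \sqrt{37}$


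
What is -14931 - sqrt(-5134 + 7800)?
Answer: -14931 - sqrt(2666) ≈ -14983.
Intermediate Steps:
-14931 - sqrt(-5134 + 7800) = -14931 - sqrt(2666)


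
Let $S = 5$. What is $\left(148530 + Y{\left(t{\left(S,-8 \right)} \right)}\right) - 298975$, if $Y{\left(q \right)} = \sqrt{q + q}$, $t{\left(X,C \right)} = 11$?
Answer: $-150445 + \sqrt{22} \approx -1.5044 \cdot 10^{5}$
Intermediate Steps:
$Y{\left(q \right)} = \sqrt{2} \sqrt{q}$ ($Y{\left(q \right)} = \sqrt{2 q} = \sqrt{2} \sqrt{q}$)
$\left(148530 + Y{\left(t{\left(S,-8 \right)} \right)}\right) - 298975 = \left(148530 + \sqrt{2} \sqrt{11}\right) - 298975 = \left(148530 + \sqrt{22}\right) - 298975 = -150445 + \sqrt{22}$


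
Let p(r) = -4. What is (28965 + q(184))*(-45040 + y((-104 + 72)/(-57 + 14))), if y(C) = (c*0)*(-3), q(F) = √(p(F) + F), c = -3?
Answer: -1304583600 - 270240*√5 ≈ -1.3052e+9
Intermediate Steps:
q(F) = √(-4 + F)
y(C) = 0 (y(C) = -3*0*(-3) = 0*(-3) = 0)
(28965 + q(184))*(-45040 + y((-104 + 72)/(-57 + 14))) = (28965 + √(-4 + 184))*(-45040 + 0) = (28965 + √180)*(-45040) = (28965 + 6*√5)*(-45040) = -1304583600 - 270240*√5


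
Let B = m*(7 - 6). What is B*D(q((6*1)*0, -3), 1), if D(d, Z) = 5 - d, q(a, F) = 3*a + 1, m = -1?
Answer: -4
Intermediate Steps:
q(a, F) = 1 + 3*a
B = -1 (B = -(7 - 6) = -1*1 = -1)
B*D(q((6*1)*0, -3), 1) = -(5 - (1 + 3*((6*1)*0))) = -(5 - (1 + 3*(6*0))) = -(5 - (1 + 3*0)) = -(5 - (1 + 0)) = -(5 - 1*1) = -(5 - 1) = -1*4 = -4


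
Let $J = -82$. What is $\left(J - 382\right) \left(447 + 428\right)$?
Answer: $-406000$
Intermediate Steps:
$\left(J - 382\right) \left(447 + 428\right) = \left(-82 - 382\right) \left(447 + 428\right) = \left(-464\right) 875 = -406000$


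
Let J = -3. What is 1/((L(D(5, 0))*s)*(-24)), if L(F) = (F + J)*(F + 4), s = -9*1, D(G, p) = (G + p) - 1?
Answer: 1/1728 ≈ 0.00057870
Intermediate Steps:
D(G, p) = -1 + G + p
s = -9
L(F) = (-3 + F)*(4 + F) (L(F) = (F - 3)*(F + 4) = (-3 + F)*(4 + F))
1/((L(D(5, 0))*s)*(-24)) = 1/(((-12 + (-1 + 5 + 0) + (-1 + 5 + 0)²)*(-9))*(-24)) = 1/(((-12 + 4 + 4²)*(-9))*(-24)) = 1/(((-12 + 4 + 16)*(-9))*(-24)) = 1/((8*(-9))*(-24)) = 1/(-72*(-24)) = 1/1728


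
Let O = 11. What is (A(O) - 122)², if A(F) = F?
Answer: 12321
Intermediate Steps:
(A(O) - 122)² = (11 - 122)² = (-111)² = 12321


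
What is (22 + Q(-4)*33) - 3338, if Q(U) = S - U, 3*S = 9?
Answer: -3085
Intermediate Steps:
S = 3 (S = (⅓)*9 = 3)
Q(U) = 3 - U
(22 + Q(-4)*33) - 3338 = (22 + (3 - 1*(-4))*33) - 3338 = (22 + (3 + 4)*33) - 3338 = (22 + 7*33) - 3338 = (22 + 231) - 3338 = 253 - 3338 = -3085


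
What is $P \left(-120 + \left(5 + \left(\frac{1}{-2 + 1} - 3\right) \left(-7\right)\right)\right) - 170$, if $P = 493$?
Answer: $-43061$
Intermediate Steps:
$P \left(-120 + \left(5 + \left(\frac{1}{-2 + 1} - 3\right) \left(-7\right)\right)\right) - 170 = 493 \left(-120 + \left(5 + \left(\frac{1}{-2 + 1} - 3\right) \left(-7\right)\right)\right) - 170 = 493 \left(-120 + \left(5 + \left(\frac{1}{-1} - 3\right) \left(-7\right)\right)\right) - 170 = 493 \left(-120 + \left(5 + \left(-1 - 3\right) \left(-7\right)\right)\right) - 170 = 493 \left(-120 + \left(5 - -28\right)\right) - 170 = 493 \left(-120 + \left(5 + 28\right)\right) - 170 = 493 \left(-120 + 33\right) - 170 = 493 \left(-87\right) - 170 = -42891 - 170 = -43061$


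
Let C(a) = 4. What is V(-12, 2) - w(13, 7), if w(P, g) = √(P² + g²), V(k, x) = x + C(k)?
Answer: 6 - √218 ≈ -8.7648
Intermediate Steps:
V(k, x) = 4 + x (V(k, x) = x + 4 = 4 + x)
V(-12, 2) - w(13, 7) = (4 + 2) - √(13² + 7²) = 6 - √(169 + 49) = 6 - √218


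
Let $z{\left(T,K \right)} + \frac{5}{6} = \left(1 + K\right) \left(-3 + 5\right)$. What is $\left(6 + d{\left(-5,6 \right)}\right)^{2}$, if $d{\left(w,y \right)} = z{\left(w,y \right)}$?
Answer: $\frac{13225}{36} \approx 367.36$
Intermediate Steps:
$z{\left(T,K \right)} = \frac{7}{6} + 2 K$ ($z{\left(T,K \right)} = - \frac{5}{6} + \left(1 + K\right) \left(-3 + 5\right) = - \frac{5}{6} + \left(1 + K\right) 2 = - \frac{5}{6} + \left(2 + 2 K\right) = \frac{7}{6} + 2 K$)
$d{\left(w,y \right)} = \frac{7}{6} + 2 y$
$\left(6 + d{\left(-5,6 \right)}\right)^{2} = \left(6 + \left(\frac{7}{6} + 2 \cdot 6\right)\right)^{2} = \left(6 + \left(\frac{7}{6} + 12\right)\right)^{2} = \left(6 + \frac{79}{6}\right)^{2} = \left(\frac{115}{6}\right)^{2} = \frac{13225}{36}$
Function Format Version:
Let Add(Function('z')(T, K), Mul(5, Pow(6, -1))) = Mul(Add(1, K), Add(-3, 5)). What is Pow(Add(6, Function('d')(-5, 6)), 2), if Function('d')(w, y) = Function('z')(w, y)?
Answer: Rational(13225, 36) ≈ 367.36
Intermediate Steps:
Function('z')(T, K) = Add(Rational(7, 6), Mul(2, K)) (Function('z')(T, K) = Add(Rational(-5, 6), Mul(Add(1, K), Add(-3, 5))) = Add(Rational(-5, 6), Mul(Add(1, K), 2)) = Add(Rational(-5, 6), Add(2, Mul(2, K))) = Add(Rational(7, 6), Mul(2, K)))
Function('d')(w, y) = Add(Rational(7, 6), Mul(2, y))
Pow(Add(6, Function('d')(-5, 6)), 2) = Pow(Add(6, Add(Rational(7, 6), Mul(2, 6))), 2) = Pow(Add(6, Add(Rational(7, 6), 12)), 2) = Pow(Add(6, Rational(79, 6)), 2) = Pow(Rational(115, 6), 2) = Rational(13225, 36)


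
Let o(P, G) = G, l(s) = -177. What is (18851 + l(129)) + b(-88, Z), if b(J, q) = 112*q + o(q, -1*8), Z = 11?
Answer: 19898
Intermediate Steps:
b(J, q) = -8 + 112*q (b(J, q) = 112*q - 1*8 = 112*q - 8 = -8 + 112*q)
(18851 + l(129)) + b(-88, Z) = (18851 - 177) + (-8 + 112*11) = 18674 + (-8 + 1232) = 18674 + 1224 = 19898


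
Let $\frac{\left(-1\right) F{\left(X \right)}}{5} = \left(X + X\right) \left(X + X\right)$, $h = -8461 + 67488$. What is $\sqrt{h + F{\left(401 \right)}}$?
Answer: $3 i \sqrt{350777} \approx 1776.8 i$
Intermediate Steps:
$h = 59027$
$F{\left(X \right)} = - 20 X^{2}$ ($F{\left(X \right)} = - 5 \left(X + X\right) \left(X + X\right) = - 5 \cdot 2 X 2 X = - 5 \cdot 4 X^{2} = - 20 X^{2}$)
$\sqrt{h + F{\left(401 \right)}} = \sqrt{59027 - 20 \cdot 401^{2}} = \sqrt{59027 - 3216020} = \sqrt{-3156993} = 3 i \sqrt{350777}$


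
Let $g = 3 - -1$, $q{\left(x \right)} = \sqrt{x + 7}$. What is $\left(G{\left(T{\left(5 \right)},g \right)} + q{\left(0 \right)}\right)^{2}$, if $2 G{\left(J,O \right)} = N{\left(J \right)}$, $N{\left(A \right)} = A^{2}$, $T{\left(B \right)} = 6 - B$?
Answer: $\frac{29}{4} + \sqrt{7} \approx 9.8958$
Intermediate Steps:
$q{\left(x \right)} = \sqrt{7 + x}$
$g = 4$ ($g = 3 + 1 = 4$)
$G{\left(J,O \right)} = \frac{J^{2}}{2}$
$\left(G{\left(T{\left(5 \right)},g \right)} + q{\left(0 \right)}\right)^{2} = \left(\frac{\left(6 - 5\right)^{2}}{2} + \sqrt{7 + 0}\right)^{2} = \left(\frac{\left(6 - 5\right)^{2}}{2} + \sqrt{7}\right)^{2} = \left(\frac{1^{2}}{2} + \sqrt{7}\right)^{2} = \left(\frac{1}{2} \cdot 1 + \sqrt{7}\right)^{2} = \left(\frac{1}{2} + \sqrt{7}\right)^{2}$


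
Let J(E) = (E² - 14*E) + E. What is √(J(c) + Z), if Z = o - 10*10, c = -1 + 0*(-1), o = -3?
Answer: I*√89 ≈ 9.434*I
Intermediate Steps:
c = -1 (c = -1 + 0 = -1)
J(E) = E² - 13*E
Z = -103 (Z = -3 - 10*10 = -3 - 100 = -103)
√(J(c) + Z) = √(-(-13 - 1) - 103) = √(-1*(-14) - 103) = √(14 - 103) = √(-89) = I*√89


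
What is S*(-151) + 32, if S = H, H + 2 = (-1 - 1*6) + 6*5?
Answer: -3139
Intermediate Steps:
H = 21 (H = -2 + ((-1 - 1*6) + 6*5) = -2 + ((-1 - 6) + 30) = -2 + (-7 + 30) = -2 + 23 = 21)
S = 21
S*(-151) + 32 = 21*(-151) + 32 = -3171 + 32 = -3139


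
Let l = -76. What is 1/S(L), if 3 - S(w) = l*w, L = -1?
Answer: -1/73 ≈ -0.013699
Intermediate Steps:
S(w) = 3 + 76*w (S(w) = 3 - (-76)*w = 3 + 76*w)
1/S(L) = 1/(3 + 76*(-1)) = 1/(3 - 76) = 1/(-73) = -1/73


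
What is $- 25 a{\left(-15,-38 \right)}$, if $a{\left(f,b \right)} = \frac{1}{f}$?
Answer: $\frac{5}{3} \approx 1.6667$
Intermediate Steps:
$- 25 a{\left(-15,-38 \right)} = - \frac{25}{-15} = \left(-25\right) \left(- \frac{1}{15}\right) = \frac{5}{3}$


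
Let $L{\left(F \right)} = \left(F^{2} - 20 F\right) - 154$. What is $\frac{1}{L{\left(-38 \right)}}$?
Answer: $\frac{1}{2050} \approx 0.0004878$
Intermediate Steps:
$L{\left(F \right)} = -154 + F^{2} - 20 F$
$\frac{1}{L{\left(-38 \right)}} = \frac{1}{-154 + \left(-38\right)^{2} - -760} = \frac{1}{-154 + 1444 + 760} = \frac{1}{2050}$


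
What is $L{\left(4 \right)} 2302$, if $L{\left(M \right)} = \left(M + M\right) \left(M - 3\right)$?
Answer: $18416$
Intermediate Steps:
$L{\left(M \right)} = 2 M \left(-3 + M\right)$
$L{\left(4 \right)} 2302 = 2 \cdot 4 \left(-3 + 4\right) 2302 = 2 \cdot 4 \cdot 1 \cdot 2302 = 8 \cdot 2302 = 18416$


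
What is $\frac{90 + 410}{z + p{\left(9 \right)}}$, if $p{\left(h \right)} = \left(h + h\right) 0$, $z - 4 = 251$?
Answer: $\frac{100}{51} \approx 1.9608$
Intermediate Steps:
$z = 255$ ($z = 4 + 251 = 255$)
$p{\left(h \right)} = 0$ ($p{\left(h \right)} = 2 h 0 = 0$)
$\frac{90 + 410}{z + p{\left(9 \right)}} = \frac{90 + 410}{255 + 0} = \frac{500}{255} = 500 \cdot \frac{1}{255} = \frac{100}{51}$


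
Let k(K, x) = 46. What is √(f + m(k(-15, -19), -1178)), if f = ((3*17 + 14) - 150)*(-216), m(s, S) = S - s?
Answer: 12*√119 ≈ 130.90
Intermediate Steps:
f = 18360 (f = ((51 + 14) - 150)*(-216) = (65 - 150)*(-216) = -85*(-216) = 18360)
√(f + m(k(-15, -19), -1178)) = √(18360 + (-1178 - 1*46)) = √(18360 + (-1178 - 46)) = √(18360 - 1224) = √17136 = 12*√119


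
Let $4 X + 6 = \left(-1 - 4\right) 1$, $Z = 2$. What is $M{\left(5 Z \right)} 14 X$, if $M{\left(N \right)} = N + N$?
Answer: $-770$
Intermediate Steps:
$M{\left(N \right)} = 2 N$
$X = - \frac{11}{4}$ ($X = - \frac{3}{2} + \frac{\left(-1 - 4\right) 1}{4} = - \frac{3}{2} + \frac{\left(-5\right) 1}{4} = - \frac{3}{2} + \frac{1}{4} \left(-5\right) = - \frac{3}{2} - \frac{5}{4} = - \frac{11}{4} \approx -2.75$)
$M{\left(5 Z \right)} 14 X = 2 \cdot 5 \cdot 2 \cdot 14 \left(- \frac{11}{4}\right) = 2 \cdot 10 \cdot 14 \left(- \frac{11}{4}\right) = 20 \cdot 14 \left(- \frac{11}{4}\right) = 280 \left(- \frac{11}{4}\right) = -770$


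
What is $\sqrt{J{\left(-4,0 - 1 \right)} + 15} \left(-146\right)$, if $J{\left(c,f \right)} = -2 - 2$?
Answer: $- 146 \sqrt{11} \approx -484.23$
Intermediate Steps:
$J{\left(c,f \right)} = -4$
$\sqrt{J{\left(-4,0 - 1 \right)} + 15} \left(-146\right) = \sqrt{-4 + 15} \left(-146\right) = \sqrt{11} \left(-146\right) = - 146 \sqrt{11}$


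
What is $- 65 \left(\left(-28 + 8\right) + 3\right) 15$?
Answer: $16575$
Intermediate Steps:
$- 65 \left(\left(-28 + 8\right) + 3\right) 15 = - 65 \left(-20 + 3\right) 15 = - 65 \left(-17\right) 15 = - \left(-1105\right) 15 = \left(-1\right) \left(-16575\right) = 16575$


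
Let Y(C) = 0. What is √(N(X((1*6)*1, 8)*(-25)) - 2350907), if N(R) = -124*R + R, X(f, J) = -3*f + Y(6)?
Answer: I*√2406257 ≈ 1551.2*I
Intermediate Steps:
X(f, J) = -3*f (X(f, J) = -3*f + 0 = -3*f)
N(R) = -123*R
√(N(X((1*6)*1, 8)*(-25)) - 2350907) = √(-123*(-3*1*6)*(-25) - 2350907) = √(-123*(-18)*(-25) - 2350907) = √(-123*(-3*6)*(-25) - 2350907) = √(-(-2214)*(-25) - 2350907) = √(-123*450 - 2350907) = √(-55350 - 2350907) = √(-2406257) = I*√2406257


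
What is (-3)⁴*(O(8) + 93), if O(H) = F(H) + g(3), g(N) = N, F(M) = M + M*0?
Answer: 8424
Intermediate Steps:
F(M) = M (F(M) = M + 0 = M)
O(H) = 3 + H (O(H) = H + 3 = 3 + H)
(-3)⁴*(O(8) + 93) = (-3)⁴*((3 + 8) + 93) = 81*(11 + 93) = 81*104 = 8424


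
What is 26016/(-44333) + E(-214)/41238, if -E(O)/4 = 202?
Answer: -554334436/914102127 ≈ -0.60643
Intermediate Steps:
E(O) = -808 (E(O) = -4*202 = -808)
26016/(-44333) + E(-214)/41238 = 26016/(-44333) - 808/41238 = 26016*(-1/44333) - 808*1/41238 = -26016/44333 - 404/20619 = -554334436/914102127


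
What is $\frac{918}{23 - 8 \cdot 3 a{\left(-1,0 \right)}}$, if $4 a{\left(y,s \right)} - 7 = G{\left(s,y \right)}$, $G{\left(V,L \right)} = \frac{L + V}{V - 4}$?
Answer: $- \frac{1836}{41} \approx -44.781$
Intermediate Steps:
$G{\left(V,L \right)} = \frac{L + V}{-4 + V}$
$a{\left(y,s \right)} = \frac{7}{4} + \frac{s + y}{4 \left(-4 + s\right)}$ ($a{\left(y,s \right)} = \frac{7}{4} + \frac{\frac{1}{-4 + s} \left(y + s\right)}{4} = \frac{7}{4} + \frac{\frac{1}{-4 + s} \left(s + y\right)}{4} = \frac{7}{4} + \frac{s + y}{4 \left(-4 + s\right)}$)
$\frac{918}{23 - 8 \cdot 3 a{\left(-1,0 \right)}} = \frac{918}{23 - 8 \cdot 3 \frac{-28 - 1 + 8 \cdot 0}{4 \left(-4 + 0\right)}} = \frac{918}{23 - 8 \cdot 3 \frac{-28 - 1 + 0}{4 \left(-4\right)}} = \frac{918}{23 - 8 \cdot 3 \cdot \frac{1}{4} \left(- \frac{1}{4}\right) \left(-29\right)} = \frac{918}{23 - 8 \cdot 3 \cdot \frac{29}{16}} = \frac{918}{23 - \frac{87}{2}} = \frac{918}{- \frac{41}{2}} = 918 \left(- \frac{2}{41}\right) = - \frac{1836}{41}$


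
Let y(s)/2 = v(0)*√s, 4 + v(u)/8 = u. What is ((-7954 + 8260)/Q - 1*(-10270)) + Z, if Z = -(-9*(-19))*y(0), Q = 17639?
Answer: 181152836/17639 ≈ 10270.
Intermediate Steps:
v(u) = -32 + 8*u
y(s) = -64*√s (y(s) = 2*((-32 + 8*0)*√s) = 2*((-32 + 0)*√s) = 2*(-32*√s) = -64*√s)
Z = 0 (Z = -(-9*(-19))*(-64*√0) = -171*(-64*0) = -171*0 = -1*0 = 0)
((-7954 + 8260)/Q - 1*(-10270)) + Z = ((-7954 + 8260)/17639 - 1*(-10270)) + 0 = (306*(1/17639) + 10270) + 0 = (306/17639 + 10270) + 0 = 181152836/17639 + 0 = 181152836/17639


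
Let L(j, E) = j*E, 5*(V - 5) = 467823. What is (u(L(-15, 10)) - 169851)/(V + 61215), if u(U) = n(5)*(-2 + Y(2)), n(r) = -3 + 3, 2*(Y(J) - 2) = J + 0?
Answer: -849255/773923 ≈ -1.0973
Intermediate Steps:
V = 467848/5 (V = 5 + (1/5)*467823 = 5 + 467823/5 = 467848/5 ≈ 93570.)
L(j, E) = E*j
Y(J) = 2 + J/2 (Y(J) = 2 + (J + 0)/2 = 2 + J/2)
n(r) = 0
u(U) = 0 (u(U) = 0*(-2 + (2 + (1/2)*2)) = 0*(-2 + (2 + 1)) = 0*(-2 + 3) = 0*1 = 0)
(u(L(-15, 10)) - 169851)/(V + 61215) = (0 - 169851)/(467848/5 + 61215) = -169851/773923/5 = -169851*5/773923 = -849255/773923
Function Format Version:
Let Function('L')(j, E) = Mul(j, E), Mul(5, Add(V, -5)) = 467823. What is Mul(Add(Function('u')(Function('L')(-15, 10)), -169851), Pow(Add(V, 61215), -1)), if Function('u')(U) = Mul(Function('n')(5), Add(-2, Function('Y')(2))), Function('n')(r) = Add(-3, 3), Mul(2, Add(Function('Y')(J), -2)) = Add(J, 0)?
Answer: Rational(-849255, 773923) ≈ -1.0973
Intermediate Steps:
V = Rational(467848, 5) (V = Add(5, Mul(Rational(1, 5), 467823)) = Add(5, Rational(467823, 5)) = Rational(467848, 5) ≈ 93570.)
Function('L')(j, E) = Mul(E, j)
Function('Y')(J) = Add(2, Mul(Rational(1, 2), J)) (Function('Y')(J) = Add(2, Mul(Rational(1, 2), Add(J, 0))) = Add(2, Mul(Rational(1, 2), J)))
Function('n')(r) = 0
Function('u')(U) = 0 (Function('u')(U) = Mul(0, Add(-2, Add(2, Mul(Rational(1, 2), 2)))) = Mul(0, Add(-2, Add(2, 1))) = Mul(0, Add(-2, 3)) = Mul(0, 1) = 0)
Mul(Add(Function('u')(Function('L')(-15, 10)), -169851), Pow(Add(V, 61215), -1)) = Mul(Add(0, -169851), Pow(Add(Rational(467848, 5), 61215), -1)) = Mul(-169851, Pow(Rational(773923, 5), -1)) = Mul(-169851, Rational(5, 773923)) = Rational(-849255, 773923)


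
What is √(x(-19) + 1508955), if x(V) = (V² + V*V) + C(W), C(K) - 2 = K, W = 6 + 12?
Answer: √1509697 ≈ 1228.7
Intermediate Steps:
W = 18
C(K) = 2 + K
x(V) = 20 + 2*V² (x(V) = (V² + V*V) + (2 + 18) = (V² + V²) + 20 = 2*V² + 20 = 20 + 2*V²)
√(x(-19) + 1508955) = √((20 + 2*(-19)²) + 1508955) = √((20 + 2*361) + 1508955) = √((20 + 722) + 1508955) = √(742 + 1508955) = √1509697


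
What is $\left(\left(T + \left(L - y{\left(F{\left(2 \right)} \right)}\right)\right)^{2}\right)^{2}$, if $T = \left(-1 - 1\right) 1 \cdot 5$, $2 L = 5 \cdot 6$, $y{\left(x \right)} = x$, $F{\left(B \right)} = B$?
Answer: $81$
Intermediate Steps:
$L = 15$ ($L = \frac{5 \cdot 6}{2} = \frac{1}{2} \cdot 30 = 15$)
$T = -10$ ($T = \left(-1 - 1\right) 1 \cdot 5 = \left(-2\right) 1 \cdot 5 = \left(-2\right) 5 = -10$)
$\left(\left(T + \left(L - y{\left(F{\left(2 \right)} \right)}\right)\right)^{2}\right)^{2} = \left(\left(-10 + \left(15 - 2\right)\right)^{2}\right)^{2} = \left(\left(-10 + 13\right)^{2}\right)^{2} = \left(3^{2}\right)^{2} = 9^{2} = 81$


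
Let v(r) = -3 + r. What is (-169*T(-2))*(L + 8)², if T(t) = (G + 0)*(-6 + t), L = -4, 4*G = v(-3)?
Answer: -32448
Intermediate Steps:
G = -3/2 (G = (-3 - 3)/4 = (¼)*(-6) = -3/2 ≈ -1.5000)
T(t) = 9 - 3*t/2 (T(t) = (-3/2 + 0)*(-6 + t) = -3*(-6 + t)/2 = 9 - 3*t/2)
(-169*T(-2))*(L + 8)² = (-169*(9 - 3/2*(-2)))*(-4 + 8)² = -169*(9 + 3)*4² = -169*12*16 = -2028*16 = -32448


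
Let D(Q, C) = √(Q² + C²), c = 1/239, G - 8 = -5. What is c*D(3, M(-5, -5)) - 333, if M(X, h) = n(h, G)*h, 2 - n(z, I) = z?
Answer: -333 + √1234/239 ≈ -332.85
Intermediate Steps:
G = 3 (G = 8 - 5 = 3)
n(z, I) = 2 - z
M(X, h) = h*(2 - h) (M(X, h) = (2 - h)*h = h*(2 - h))
c = 1/239 ≈ 0.0041841
D(Q, C) = √(C² + Q²)
c*D(3, M(-5, -5)) - 333 = √((-5*(2 - 1*(-5)))² + 3²)/239 - 333 = √((-5*(2 + 5))² + 9)/239 - 333 = √((-5*7)² + 9)/239 - 333 = √((-35)² + 9)/239 - 333 = √(1225 + 9)/239 - 333 = √1234/239 - 333 = -333 + √1234/239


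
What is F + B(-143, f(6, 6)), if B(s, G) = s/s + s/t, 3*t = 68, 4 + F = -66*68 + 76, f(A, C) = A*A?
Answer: -300649/68 ≈ -4421.3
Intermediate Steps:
f(A, C) = A²
F = -4416 (F = -4 + (-66*68 + 76) = -4 + (-4488 + 76) = -4 - 4412 = -4416)
t = 68/3 (t = (⅓)*68 = 68/3 ≈ 22.667)
B(s, G) = 1 + 3*s/68 (B(s, G) = s/s + s/(68/3) = 1 + s*(3/68) = 1 + 3*s/68)
F + B(-143, f(6, 6)) = -4416 + (1 + (3/68)*(-143)) = -4416 + (1 - 429/68) = -4416 - 361/68 = -300649/68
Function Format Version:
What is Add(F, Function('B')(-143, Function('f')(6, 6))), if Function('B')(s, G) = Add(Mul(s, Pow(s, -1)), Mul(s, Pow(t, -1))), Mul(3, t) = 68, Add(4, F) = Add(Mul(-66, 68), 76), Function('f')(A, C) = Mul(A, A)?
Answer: Rational(-300649, 68) ≈ -4421.3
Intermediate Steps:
Function('f')(A, C) = Pow(A, 2)
F = -4416 (F = Add(-4, Add(Mul(-66, 68), 76)) = Add(-4, Add(-4488, 76)) = Add(-4, -4412) = -4416)
t = Rational(68, 3) (t = Mul(Rational(1, 3), 68) = Rational(68, 3) ≈ 22.667)
Function('B')(s, G) = Add(1, Mul(Rational(3, 68), s)) (Function('B')(s, G) = Add(Mul(s, Pow(s, -1)), Mul(s, Pow(Rational(68, 3), -1))) = Add(1, Mul(s, Rational(3, 68))) = Add(1, Mul(Rational(3, 68), s)))
Add(F, Function('B')(-143, Function('f')(6, 6))) = Add(-4416, Add(1, Mul(Rational(3, 68), -143))) = Add(-4416, Add(1, Rational(-429, 68))) = Add(-4416, Rational(-361, 68)) = Rational(-300649, 68)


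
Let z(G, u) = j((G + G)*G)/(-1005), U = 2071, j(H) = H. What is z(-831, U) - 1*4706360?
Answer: -1577090974/335 ≈ -4.7077e+6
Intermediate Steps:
z(G, u) = -2*G²/1005 (z(G, u) = ((G + G)*G)/(-1005) = ((2*G)*G)*(-1/1005) = (2*G²)*(-1/1005) = -2*G²/1005)
z(-831, U) - 1*4706360 = -2/1005*(-831)² - 1*4706360 = -2/1005*690561 - 4706360 = -460374/335 - 4706360 = -1577090974/335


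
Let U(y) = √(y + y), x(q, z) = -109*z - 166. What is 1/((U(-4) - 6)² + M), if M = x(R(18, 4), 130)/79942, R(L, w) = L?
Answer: 39971*I/(4*(239826*√2 + 278005*I)) ≈ 0.014445 + 0.017623*I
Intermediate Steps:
x(q, z) = -166 - 109*z
U(y) = √2*√y (U(y) = √(2*y) = √2*√y)
M = -7168/39971 (M = (-166 - 109*130)/79942 = (-166 - 14170)*(1/79942) = -14336*1/79942 = -7168/39971 ≈ -0.17933)
1/((U(-4) - 6)² + M) = 1/((√2*√(-4) - 6)² - 7168/39971) = 1/((√2*(2*I) - 6)² - 7168/39971) = 1/((2*I*√2 - 6)² - 7168/39971) = 1/((-6 + 2*I*√2)² - 7168/39971) = 1/(-7168/39971 + (-6 + 2*I*√2)²)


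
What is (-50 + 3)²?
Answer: 2209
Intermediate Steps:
(-50 + 3)² = (-47)² = 2209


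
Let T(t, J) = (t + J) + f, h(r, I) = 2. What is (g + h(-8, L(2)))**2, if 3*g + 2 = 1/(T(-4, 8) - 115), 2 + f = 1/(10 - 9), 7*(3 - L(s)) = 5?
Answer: 22201/12544 ≈ 1.7698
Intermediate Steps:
L(s) = 16/7 (L(s) = 3 - 1/7*5 = 3 - 5/7 = 16/7)
f = -1 (f = -2 + 1/(10 - 9) = -2 + 1/1 = -2 + 1 = -1)
T(t, J) = -1 + J + t (T(t, J) = (t + J) - 1 = (J + t) - 1 = -1 + J + t)
g = -75/112 (g = -2/3 + 1/(3*((-1 + 8 - 4) - 115)) = -2/3 + 1/(3*(3 - 115)) = -2/3 + (1/3)/(-112) = -2/3 + (1/3)*(-1/112) = -2/3 - 1/336 = -75/112 ≈ -0.66964)
(g + h(-8, L(2)))**2 = (-75/112 + 2)**2 = (149/112)**2 = 22201/12544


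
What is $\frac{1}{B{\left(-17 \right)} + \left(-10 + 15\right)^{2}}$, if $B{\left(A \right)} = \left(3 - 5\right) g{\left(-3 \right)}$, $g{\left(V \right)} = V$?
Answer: $\frac{1}{31} \approx 0.032258$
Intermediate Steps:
$B{\left(A \right)} = 6$ ($B{\left(A \right)} = \left(3 - 5\right) \left(-3\right) = \left(-2\right) \left(-3\right) = 6$)
$\frac{1}{B{\left(-17 \right)} + \left(-10 + 15\right)^{2}} = \frac{1}{6 + \left(-10 + 15\right)^{2}} = \frac{1}{6 + 5^{2}} = \frac{1}{6 + 25} = \frac{1}{31}$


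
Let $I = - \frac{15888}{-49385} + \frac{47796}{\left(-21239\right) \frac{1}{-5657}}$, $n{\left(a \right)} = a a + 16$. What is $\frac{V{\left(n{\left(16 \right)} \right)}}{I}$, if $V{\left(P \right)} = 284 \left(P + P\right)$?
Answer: $\frac{40512250691360}{3338287783113} \approx 12.136$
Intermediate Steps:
$n{\left(a \right)} = 16 + a^{2}$ ($n{\left(a \right)} = a^{2} + 16 = 16 + a^{2}$)
$V{\left(P \right)} = 568 P$ ($V{\left(P \right)} = 284 \cdot 2 P = 568 P$)
$I = \frac{13353151132452}{1048888015}$ ($I = \left(-15888\right) \left(- \frac{1}{49385}\right) + \frac{47796}{\left(-21239\right) \left(- \frac{1}{5657}\right)} = \frac{15888}{49385} + \frac{47796}{\frac{21239}{5657}} = \frac{15888}{49385} + 47796 \cdot \frac{5657}{21239} = \frac{15888}{49385} + \frac{270381972}{21239} = \frac{13353151132452}{1048888015} \approx 12731.0$)
$\frac{V{\left(n{\left(16 \right)} \right)}}{I} = \frac{568 \left(16 + 16^{2}\right)}{\frac{13353151132452}{1048888015}} = 568 \left(16 + 256\right) \frac{1048888015}{13353151132452} = 568 \cdot 272 \cdot \frac{1048888015}{13353151132452} = 154496 \cdot \frac{1048888015}{13353151132452} = \frac{40512250691360}{3338287783113}$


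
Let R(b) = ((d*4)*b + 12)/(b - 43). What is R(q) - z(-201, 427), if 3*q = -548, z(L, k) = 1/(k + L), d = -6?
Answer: -2981165/153002 ≈ -19.484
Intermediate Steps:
z(L, k) = 1/(L + k)
q = -548/3 (q = (1/3)*(-548) = -548/3 ≈ -182.67)
R(b) = (12 - 24*b)/(-43 + b) (R(b) = ((-6*4)*b + 12)/(b - 43) = (-24*b + 12)/(-43 + b) = (12 - 24*b)/(-43 + b))
R(q) - z(-201, 427) = 12*(1 - 2*(-548/3))/(-43 - 548/3) - 1/(-201 + 427) = 12*(1 + 1096/3)/(-677/3) - 1/226 = 12*(-3/677)*(1099/3) - 1*1/226 = -13188/677 - 1/226 = -2981165/153002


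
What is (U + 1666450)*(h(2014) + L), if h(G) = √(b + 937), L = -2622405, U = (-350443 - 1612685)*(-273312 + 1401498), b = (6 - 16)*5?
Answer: 5808028797839715990 - 2214771859358*√887 ≈ 5.8080e+18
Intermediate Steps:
b = -50 (b = -10*5 = -50)
U = -2214773525808 (U = -1963128*1128186 = -2214773525808)
h(G) = √887 (h(G) = √(-50 + 937) = √887)
(U + 1666450)*(h(2014) + L) = (-2214773525808 + 1666450)*(√887 - 2622405) = -2214771859358*(-2622405 + √887) = 5808028797839715990 - 2214771859358*√887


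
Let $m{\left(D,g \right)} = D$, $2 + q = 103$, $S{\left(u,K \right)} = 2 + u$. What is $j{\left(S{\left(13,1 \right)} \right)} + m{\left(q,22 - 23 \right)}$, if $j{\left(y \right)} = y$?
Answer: $116$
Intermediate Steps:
$q = 101$ ($q = -2 + 103 = 101$)
$j{\left(S{\left(13,1 \right)} \right)} + m{\left(q,22 - 23 \right)} = \left(2 + 13\right) + 101 = 15 + 101 = 116$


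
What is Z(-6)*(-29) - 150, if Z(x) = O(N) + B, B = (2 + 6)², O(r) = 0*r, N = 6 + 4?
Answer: -2006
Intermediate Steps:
N = 10
O(r) = 0
B = 64 (B = 8² = 64)
Z(x) = 64 (Z(x) = 0 + 64 = 64)
Z(-6)*(-29) - 150 = 64*(-29) - 150 = -1856 - 150 = -2006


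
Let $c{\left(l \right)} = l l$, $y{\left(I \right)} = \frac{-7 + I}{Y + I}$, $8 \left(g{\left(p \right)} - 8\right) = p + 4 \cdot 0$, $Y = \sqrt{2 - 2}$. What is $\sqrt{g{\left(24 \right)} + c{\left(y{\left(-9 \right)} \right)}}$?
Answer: $\frac{\sqrt{1147}}{9} \approx 3.763$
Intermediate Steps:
$Y = 0$ ($Y = \sqrt{0} = 0$)
$g{\left(p \right)} = 8 + \frac{p}{8}$ ($g{\left(p \right)} = 8 + \frac{p + 4 \cdot 0}{8} = 8 + \frac{p + 0}{8} = 8 + \frac{p}{8}$)
$y{\left(I \right)} = \frac{-7 + I}{I}$ ($y{\left(I \right)} = \frac{-7 + I}{0 + I} = \frac{-7 + I}{I}$)
$c{\left(l \right)} = l^{2}$
$\sqrt{g{\left(24 \right)} + c{\left(y{\left(-9 \right)} \right)}} = \sqrt{\left(8 + \frac{1}{8} \cdot 24\right) + \left(\frac{-7 - 9}{-9}\right)^{2}} = \sqrt{\left(8 + 3\right) + \left(\left(- \frac{1}{9}\right) \left(-16\right)\right)^{2}} = \sqrt{11 + \left(\frac{16}{9}\right)^{2}} = \sqrt{11 + \frac{256}{81}} = \sqrt{\frac{1147}{81}} = \frac{\sqrt{1147}}{9}$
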